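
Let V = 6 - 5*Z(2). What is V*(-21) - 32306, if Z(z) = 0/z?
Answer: -32432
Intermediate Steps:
Z(z) = 0
V = 6 (V = 6 - 5*0 = 6 + 0 = 6)
V*(-21) - 32306 = 6*(-21) - 32306 = -126 - 32306 = -32432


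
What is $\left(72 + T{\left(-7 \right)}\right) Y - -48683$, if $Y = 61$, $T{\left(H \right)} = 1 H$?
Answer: $52648$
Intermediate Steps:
$T{\left(H \right)} = H$
$\left(72 + T{\left(-7 \right)}\right) Y - -48683 = \left(72 - 7\right) 61 - -48683 = 65 \cdot 61 + 48683 = 3965 + 48683 = 52648$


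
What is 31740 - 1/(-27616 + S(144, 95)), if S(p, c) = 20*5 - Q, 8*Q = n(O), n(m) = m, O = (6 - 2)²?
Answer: 873421321/27518 ≈ 31740.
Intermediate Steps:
O = 16 (O = 4² = 16)
Q = 2 (Q = (⅛)*16 = 2)
S(p, c) = 98 (S(p, c) = 20*5 - 1*2 = 100 - 2 = 98)
31740 - 1/(-27616 + S(144, 95)) = 31740 - 1/(-27616 + 98) = 31740 - 1/(-27518) = 31740 - 1*(-1/27518) = 31740 + 1/27518 = 873421321/27518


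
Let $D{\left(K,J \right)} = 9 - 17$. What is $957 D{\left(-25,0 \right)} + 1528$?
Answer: $-6128$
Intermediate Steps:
$D{\left(K,J \right)} = -8$
$957 D{\left(-25,0 \right)} + 1528 = 957 \left(-8\right) + 1528 = -7656 + 1528 = -6128$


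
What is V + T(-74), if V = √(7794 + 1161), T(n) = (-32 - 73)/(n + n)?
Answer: 105/148 + 3*√995 ≈ 95.340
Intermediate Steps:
T(n) = -105/(2*n) (T(n) = -105*1/(2*n) = -105/(2*n))
V = 3*√995 (V = √8955 = 3*√995 ≈ 94.631)
V + T(-74) = 3*√995 - 105/2/(-74) = 3*√995 - 105/2*(-1/74) = 3*√995 + 105/148 = 105/148 + 3*√995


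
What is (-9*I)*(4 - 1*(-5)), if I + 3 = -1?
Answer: 324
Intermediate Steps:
I = -4 (I = -3 - 1 = -4)
(-9*I)*(4 - 1*(-5)) = (-9*(-4))*(4 - 1*(-5)) = 36*(4 + 5) = 36*9 = 324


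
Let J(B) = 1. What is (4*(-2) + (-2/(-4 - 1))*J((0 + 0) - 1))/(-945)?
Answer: 38/4725 ≈ 0.0080423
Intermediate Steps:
(4*(-2) + (-2/(-4 - 1))*J((0 + 0) - 1))/(-945) = (4*(-2) + (-2/(-4 - 1))*1)/(-945) = -(-8 + (-2/(-5))*1)/945 = -(-8 - ⅕*(-2)*1)/945 = -(-8 + (⅖)*1)/945 = -(-8 + ⅖)/945 = -1/945*(-38/5) = 38/4725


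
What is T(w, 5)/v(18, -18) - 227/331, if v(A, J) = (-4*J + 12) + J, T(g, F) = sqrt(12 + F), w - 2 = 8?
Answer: -227/331 + sqrt(17)/66 ≈ -0.62333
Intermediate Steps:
w = 10 (w = 2 + 8 = 10)
v(A, J) = 12 - 3*J (v(A, J) = (12 - 4*J) + J = 12 - 3*J)
T(w, 5)/v(18, -18) - 227/331 = sqrt(12 + 5)/(12 - 3*(-18)) - 227/331 = sqrt(17)/(12 + 54) - 227*1/331 = sqrt(17)/66 - 227/331 = -227/331 + sqrt(17)/66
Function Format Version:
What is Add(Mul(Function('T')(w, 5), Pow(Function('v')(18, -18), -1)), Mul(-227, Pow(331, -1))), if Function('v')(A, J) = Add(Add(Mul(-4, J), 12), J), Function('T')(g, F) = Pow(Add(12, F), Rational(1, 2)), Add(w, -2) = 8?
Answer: Add(Rational(-227, 331), Mul(Rational(1, 66), Pow(17, Rational(1, 2)))) ≈ -0.62333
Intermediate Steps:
w = 10 (w = Add(2, 8) = 10)
Function('v')(A, J) = Add(12, Mul(-3, J)) (Function('v')(A, J) = Add(Add(12, Mul(-4, J)), J) = Add(12, Mul(-3, J)))
Add(Mul(Function('T')(w, 5), Pow(Function('v')(18, -18), -1)), Mul(-227, Pow(331, -1))) = Add(Mul(Pow(Add(12, 5), Rational(1, 2)), Pow(Add(12, Mul(-3, -18)), -1)), Mul(-227, Pow(331, -1))) = Add(Mul(Pow(17, Rational(1, 2)), Pow(Add(12, 54), -1)), Mul(-227, Rational(1, 331))) = Add(Mul(Pow(17, Rational(1, 2)), Pow(66, -1)), Rational(-227, 331)) = Add(Mul(Pow(17, Rational(1, 2)), Rational(1, 66)), Rational(-227, 331)) = Add(Mul(Rational(1, 66), Pow(17, Rational(1, 2))), Rational(-227, 331)) = Add(Rational(-227, 331), Mul(Rational(1, 66), Pow(17, Rational(1, 2))))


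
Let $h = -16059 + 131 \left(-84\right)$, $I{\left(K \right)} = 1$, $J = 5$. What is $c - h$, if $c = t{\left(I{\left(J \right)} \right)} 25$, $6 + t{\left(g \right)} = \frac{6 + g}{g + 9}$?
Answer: $\frac{53861}{2} \approx 26931.0$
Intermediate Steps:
$h = -27063$ ($h = -16059 - 11004 = -27063$)
$t{\left(g \right)} = -6 + \frac{6 + g}{9 + g}$ ($t{\left(g \right)} = -6 + \frac{6 + g}{g + 9} = -6 + \frac{6 + g}{9 + g}$)
$c = - \frac{265}{2}$ ($c = \frac{-48 - 5}{9 + 1} \cdot 25 = \frac{-48 - 5}{10} \cdot 25 = \frac{1}{10} \left(-53\right) 25 = \left(- \frac{53}{10}\right) 25 = - \frac{265}{2} \approx -132.5$)
$c - h = - \frac{265}{2} - -27063 = - \frac{265}{2} + 27063 = \frac{53861}{2}$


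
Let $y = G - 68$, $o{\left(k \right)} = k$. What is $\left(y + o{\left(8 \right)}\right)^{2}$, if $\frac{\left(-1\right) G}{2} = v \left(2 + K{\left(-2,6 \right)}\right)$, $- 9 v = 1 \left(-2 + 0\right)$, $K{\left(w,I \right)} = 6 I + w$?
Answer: $5776$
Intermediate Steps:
$K{\left(w,I \right)} = w + 6 I$
$v = \frac{2}{9}$ ($v = - \frac{1 \left(-2 + 0\right)}{9} = - \frac{1 \left(-2\right)}{9} = \left(- \frac{1}{9}\right) \left(-2\right) = \frac{2}{9} \approx 0.22222$)
$G = -16$ ($G = - 2 \frac{2 \left(2 + \left(-2 + 6 \cdot 6\right)\right)}{9} = - 2 \frac{2 \left(2 + \left(-2 + 36\right)\right)}{9} = - 2 \frac{2 \left(2 + 34\right)}{9} = - 2 \cdot \frac{2}{9} \cdot 36 = \left(-2\right) 8 = -16$)
$y = -84$ ($y = -16 - 68 = -84$)
$\left(y + o{\left(8 \right)}\right)^{2} = \left(-84 + 8\right)^{2} = \left(-76\right)^{2} = 5776$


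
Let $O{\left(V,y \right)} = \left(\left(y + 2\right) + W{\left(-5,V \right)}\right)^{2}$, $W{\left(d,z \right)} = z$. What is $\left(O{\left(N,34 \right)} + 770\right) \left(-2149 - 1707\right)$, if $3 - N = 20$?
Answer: $-4361136$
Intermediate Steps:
$N = -17$ ($N = 3 - 20 = -17$)
$O{\left(V,y \right)} = \left(2 + V + y\right)^{2}$ ($O{\left(V,y \right)} = \left(\left(y + 2\right) + V\right)^{2} = \left(\left(2 + y\right) + V\right)^{2} = \left(2 + V + y\right)^{2}$)
$\left(O{\left(N,34 \right)} + 770\right) \left(-2149 - 1707\right) = \left(\left(2 - 17 + 34\right)^{2} + 770\right) \left(-2149 - 1707\right) = \left(19^{2} + 770\right) \left(-3856\right) = \left(361 + 770\right) \left(-3856\right) = 1131 \left(-3856\right) = -4361136$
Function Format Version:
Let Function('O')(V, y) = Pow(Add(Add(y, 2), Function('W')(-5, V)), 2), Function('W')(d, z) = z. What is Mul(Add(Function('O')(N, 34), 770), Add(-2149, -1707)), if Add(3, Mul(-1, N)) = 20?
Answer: -4361136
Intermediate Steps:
N = -17 (N = Add(3, Mul(-1, 20)) = Add(3, -20) = -17)
Function('O')(V, y) = Pow(Add(2, V, y), 2) (Function('O')(V, y) = Pow(Add(Add(y, 2), V), 2) = Pow(Add(Add(2, y), V), 2) = Pow(Add(2, V, y), 2))
Mul(Add(Function('O')(N, 34), 770), Add(-2149, -1707)) = Mul(Add(Pow(Add(2, -17, 34), 2), 770), Add(-2149, -1707)) = Mul(Add(Pow(19, 2), 770), -3856) = Mul(Add(361, 770), -3856) = Mul(1131, -3856) = -4361136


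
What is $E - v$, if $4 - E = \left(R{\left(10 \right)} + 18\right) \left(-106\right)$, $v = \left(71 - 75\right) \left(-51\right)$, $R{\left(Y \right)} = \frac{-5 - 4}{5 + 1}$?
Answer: $1549$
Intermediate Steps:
$R{\left(Y \right)} = - \frac{3}{2}$ ($R{\left(Y \right)} = - \frac{9}{6} = \left(-9\right) \frac{1}{6} = - \frac{3}{2}$)
$v = 204$ ($v = \left(-4\right) \left(-51\right) = 204$)
$E = 1753$ ($E = 4 - \left(- \frac{3}{2} + 18\right) \left(-106\right) = 4 - \frac{33}{2} \left(-106\right) = 4 - -1749 = 4 + 1749 = 1753$)
$E - v = 1753 - 204 = 1549$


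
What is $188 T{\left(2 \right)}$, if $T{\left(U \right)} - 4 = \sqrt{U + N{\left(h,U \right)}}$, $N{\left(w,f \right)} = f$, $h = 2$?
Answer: $1128$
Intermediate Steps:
$T{\left(U \right)} = 4 + \sqrt{2} \sqrt{U}$ ($T{\left(U \right)} = 4 + \sqrt{U + U} = 4 + \sqrt{2 U} = 4 + \sqrt{2} \sqrt{U}$)
$188 T{\left(2 \right)} = 188 \left(4 + \sqrt{2} \sqrt{2}\right) = 188 \left(4 + 2\right) = 188 \cdot 6 = 1128$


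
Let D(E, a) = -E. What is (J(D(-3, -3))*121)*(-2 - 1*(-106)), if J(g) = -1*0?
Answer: 0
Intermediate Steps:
J(g) = 0
(J(D(-3, -3))*121)*(-2 - 1*(-106)) = (0*121)*(-2 - 1*(-106)) = 0*(-2 + 106) = 0*104 = 0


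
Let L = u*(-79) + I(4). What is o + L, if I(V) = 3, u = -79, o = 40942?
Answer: 47186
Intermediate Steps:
L = 6244 (L = -79*(-79) + 3 = 6241 + 3 = 6244)
o + L = 40942 + 6244 = 47186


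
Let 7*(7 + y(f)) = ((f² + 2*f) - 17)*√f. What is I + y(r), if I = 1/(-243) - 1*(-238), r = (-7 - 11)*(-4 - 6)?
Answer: 56132/243 + 196458*√5/7 ≈ 62987.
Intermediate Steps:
r = 180 (r = -18*(-10) = 180)
I = 57833/243 (I = -1/243 + 238 = 57833/243 ≈ 238.00)
y(f) = -7 + √f*(-17 + f² + 2*f)/7 (y(f) = -7 + (((f² + 2*f) - 17)*√f)/7 = -7 + ((-17 + f² + 2*f)*√f)/7 = -7 + (√f*(-17 + f² + 2*f))/7 = -7 + √f*(-17 + f² + 2*f)/7)
I + y(r) = 57833/243 + (-7 - 102*√5/7 + 180^(5/2)/7 + 2*180^(3/2)/7) = 57833/243 + (-7 - 102*√5/7 + (194400*√5)/7 + 2*(1080*√5)/7) = 57833/243 + (-7 - 102*√5/7 + 194400*√5/7 + 2160*√5/7) = 57833/243 + (-7 + 196458*√5/7) = 56132/243 + 196458*√5/7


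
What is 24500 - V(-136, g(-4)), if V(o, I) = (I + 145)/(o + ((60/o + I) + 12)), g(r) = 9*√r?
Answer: 447780156786/18275905 + 5606532*I/18275905 ≈ 24501.0 + 0.30677*I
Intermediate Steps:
V(o, I) = (145 + I)/(12 + I + o + 60/o) (V(o, I) = (145 + I)/(o + ((I + 60/o) + 12)) = (145 + I)/(o + (12 + I + 60/o)) = (145 + I)/(12 + I + o + 60/o))
24500 - V(-136, g(-4)) = 24500 - (-136)*(145 + 9*√(-4))/(60 + (-136)² + 12*(-136) + (9*√(-4))*(-136)) = 24500 - (-136)*(145 + 9*(2*I))/(60 + 18496 - 1632 + (9*(2*I))*(-136)) = 24500 - (-136)*(145 + 18*I)/(60 + 18496 - 1632 + (18*I)*(-136)) = 24500 - (-136)*(145 + 18*I)/(60 + 18496 - 1632 - 2448*I) = 24500 - (-136)*(145 + 18*I)/(16924 - 2448*I) = 24500 - (-136)*(16924 + 2448*I)/292414480*(145 + 18*I) = 24500 - (-17)*(145 + 18*I)*(16924 + 2448*I)/36551810 = 24500 + 17*(145 + 18*I)*(16924 + 2448*I)/36551810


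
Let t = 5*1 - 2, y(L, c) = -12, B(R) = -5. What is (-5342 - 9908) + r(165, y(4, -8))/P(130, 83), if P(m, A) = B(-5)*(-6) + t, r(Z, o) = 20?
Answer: -503230/33 ≈ -15249.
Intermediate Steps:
t = 3 (t = 5 - 2 = 3)
P(m, A) = 33 (P(m, A) = -5*(-6) + 3 = 30 + 3 = 33)
(-5342 - 9908) + r(165, y(4, -8))/P(130, 83) = (-5342 - 9908) + 20/33 = -15250 + 20*(1/33) = -15250 + 20/33 = -503230/33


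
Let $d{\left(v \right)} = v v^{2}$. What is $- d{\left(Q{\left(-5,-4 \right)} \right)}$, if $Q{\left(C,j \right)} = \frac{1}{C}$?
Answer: $\frac{1}{125} \approx 0.008$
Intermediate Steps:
$d{\left(v \right)} = v^{3}$
$- d{\left(Q{\left(-5,-4 \right)} \right)} = - \left(\frac{1}{-5}\right)^{3} = - \left(- \frac{1}{5}\right)^{3} = \left(-1\right) \left(- \frac{1}{125}\right) = \frac{1}{125}$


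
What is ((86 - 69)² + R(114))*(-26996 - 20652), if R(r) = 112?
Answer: -19106848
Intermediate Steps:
((86 - 69)² + R(114))*(-26996 - 20652) = ((86 - 69)² + 112)*(-26996 - 20652) = (17² + 112)*(-47648) = (289 + 112)*(-47648) = 401*(-47648) = -19106848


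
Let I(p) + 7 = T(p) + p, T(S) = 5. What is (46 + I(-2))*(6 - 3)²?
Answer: 378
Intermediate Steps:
I(p) = -2 + p (I(p) = -7 + (5 + p) = -2 + p)
(46 + I(-2))*(6 - 3)² = (46 + (-2 - 2))*(6 - 3)² = (46 - 4)*3² = 42*9 = 378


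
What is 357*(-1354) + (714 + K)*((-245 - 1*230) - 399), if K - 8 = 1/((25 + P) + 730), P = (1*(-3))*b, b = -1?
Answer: -422360311/379 ≈ -1.1144e+6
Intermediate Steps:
P = 3 (P = (1*(-3))*(-1) = -3*(-1) = 3)
K = 6065/758 (K = 8 + 1/((25 + 3) + 730) = 8 + 1/(28 + 730) = 8 + 1/758 = 6065/758 ≈ 8.0013)
357*(-1354) + (714 + K)*((-245 - 1*230) - 399) = 357*(-1354) + (714 + 6065/758)*((-245 - 1*230) - 399) = -483378 + 547277*((-245 - 230) - 399)/758 = -483378 + 547277*(-475 - 399)/758 = -483378 + (547277/758)*(-874) = -483378 - 239160049/379 = -422360311/379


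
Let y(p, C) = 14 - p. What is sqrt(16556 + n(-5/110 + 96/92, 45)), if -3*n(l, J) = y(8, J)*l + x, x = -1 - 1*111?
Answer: 5*sqrt(382318167)/759 ≈ 128.81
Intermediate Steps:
x = -112 (x = -1 - 111 = -112)
n(l, J) = 112/3 - 2*l (n(l, J) = -((14 - 1*8)*l - 112)/3 = -((14 - 8)*l - 112)/3 = -(6*l - 112)/3 = -(-112 + 6*l)/3 = 112/3 - 2*l)
sqrt(16556 + n(-5/110 + 96/92, 45)) = sqrt(16556 + (112/3 - 2*(-5/110 + 96/92))) = sqrt(16556 + (112/3 - 2*(-5*1/110 + 96*(1/92)))) = sqrt(16556 + (112/3 - 2*(-1/22 + 24/23))) = sqrt(16556 + (112/3 - 2*505/506)) = sqrt(16556 + (112/3 - 505/253)) = sqrt(16556 + 26821/759) = sqrt(12592825/759) = 5*sqrt(382318167)/759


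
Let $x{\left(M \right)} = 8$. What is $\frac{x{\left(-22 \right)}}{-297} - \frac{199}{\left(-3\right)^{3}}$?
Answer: $\frac{727}{99} \approx 7.3434$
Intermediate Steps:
$\frac{x{\left(-22 \right)}}{-297} - \frac{199}{\left(-3\right)^{3}} = \frac{8}{-297} - \frac{199}{\left(-3\right)^{3}} = 8 \left(- \frac{1}{297}\right) - \frac{199}{-27} = - \frac{8}{297} - - \frac{199}{27} = - \frac{8}{297} + \frac{199}{27} = \frac{727}{99}$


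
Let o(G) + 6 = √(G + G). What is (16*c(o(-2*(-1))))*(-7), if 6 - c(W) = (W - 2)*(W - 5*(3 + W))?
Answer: -1344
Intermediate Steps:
o(G) = -6 + √2*√G (o(G) = -6 + √(G + G) = -6 + √(2*G) = -6 + √2*√G)
c(W) = 6 - (-15 - 4*W)*(-2 + W) (c(W) = 6 - (W - 2)*(W - 5*(3 + W)) = 6 - (-2 + W)*(W + (-15 - 5*W)) = 6 - (-2 + W)*(-15 - 4*W) = 6 - (-15 - 4*W)*(-2 + W))
(16*c(o(-2*(-1))))*(-7) = (16*(-24 + 4*(-6 + √2*√(-2*(-1)))² + 7*(-6 + √2*√(-2*(-1)))))*(-7) = (16*(-24 + 4*(-6 + √2*√2)² + 7*(-6 + √2*√2)))*(-7) = (16*(-24 + 4*(-6 + 2)² + 7*(-6 + 2)))*(-7) = (16*(-24 + 4*(-4)² + 7*(-4)))*(-7) = (16*(-24 + 4*16 - 28))*(-7) = (16*(-24 + 64 - 28))*(-7) = (16*12)*(-7) = 192*(-7) = -1344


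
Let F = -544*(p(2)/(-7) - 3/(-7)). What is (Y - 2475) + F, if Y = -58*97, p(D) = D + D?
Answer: -56163/7 ≈ -8023.3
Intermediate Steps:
p(D) = 2*D
F = 544/7 (F = -544*((2*2)/(-7) - 3/(-7)) = -544*(4*(-⅐) - 3*(-⅐)) = -544*(-4/7 + 3/7) = -544*(-⅐) = 544/7 ≈ 77.714)
Y = -5626
(Y - 2475) + F = (-5626 - 2475) + 544/7 = -8101 + 544/7 = -56163/7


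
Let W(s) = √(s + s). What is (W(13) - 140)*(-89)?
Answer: 12460 - 89*√26 ≈ 12006.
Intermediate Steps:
W(s) = √2*√s (W(s) = √(2*s) = √2*√s)
(W(13) - 140)*(-89) = (√2*√13 - 140)*(-89) = (√26 - 140)*(-89) = (-140 + √26)*(-89) = 12460 - 89*√26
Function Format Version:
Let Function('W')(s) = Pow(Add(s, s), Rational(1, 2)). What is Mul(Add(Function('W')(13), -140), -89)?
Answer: Add(12460, Mul(-89, Pow(26, Rational(1, 2)))) ≈ 12006.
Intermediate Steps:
Function('W')(s) = Mul(Pow(2, Rational(1, 2)), Pow(s, Rational(1, 2))) (Function('W')(s) = Pow(Mul(2, s), Rational(1, 2)) = Mul(Pow(2, Rational(1, 2)), Pow(s, Rational(1, 2))))
Mul(Add(Function('W')(13), -140), -89) = Mul(Add(Mul(Pow(2, Rational(1, 2)), Pow(13, Rational(1, 2))), -140), -89) = Mul(Add(Pow(26, Rational(1, 2)), -140), -89) = Mul(Add(-140, Pow(26, Rational(1, 2))), -89) = Add(12460, Mul(-89, Pow(26, Rational(1, 2))))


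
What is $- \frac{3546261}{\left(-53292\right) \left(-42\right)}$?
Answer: $- \frac{394029}{248696} \approx -1.5844$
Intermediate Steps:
$- \frac{3546261}{\left(-53292\right) \left(-42\right)} = - \frac{3546261}{2238264} = \left(-3546261\right) \frac{1}{2238264} = - \frac{394029}{248696}$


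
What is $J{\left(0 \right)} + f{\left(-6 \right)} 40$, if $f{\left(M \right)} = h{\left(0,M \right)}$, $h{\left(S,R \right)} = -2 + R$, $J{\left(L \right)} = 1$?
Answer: $-319$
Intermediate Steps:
$f{\left(M \right)} = -2 + M$
$J{\left(0 \right)} + f{\left(-6 \right)} 40 = 1 + \left(-2 - 6\right) 40 = 1 - 320 = -319$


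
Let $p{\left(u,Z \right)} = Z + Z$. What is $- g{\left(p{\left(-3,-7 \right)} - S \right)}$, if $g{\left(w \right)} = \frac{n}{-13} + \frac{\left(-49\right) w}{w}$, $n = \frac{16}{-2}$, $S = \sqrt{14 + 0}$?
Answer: $\frac{629}{13} \approx 48.385$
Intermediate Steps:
$p{\left(u,Z \right)} = 2 Z$
$S = \sqrt{14} \approx 3.7417$
$n = -8$ ($n = 16 \left(- \frac{1}{2}\right) = -8$)
$g{\left(w \right)} = - \frac{629}{13}$ ($g{\left(w \right)} = - \frac{8}{-13} + \frac{\left(-49\right) w}{w} = \left(-8\right) \left(- \frac{1}{13}\right) - 49 = \frac{8}{13} - 49 = - \frac{629}{13}$)
$- g{\left(p{\left(-3,-7 \right)} - S \right)} = \left(-1\right) \left(- \frac{629}{13}\right) = \frac{629}{13}$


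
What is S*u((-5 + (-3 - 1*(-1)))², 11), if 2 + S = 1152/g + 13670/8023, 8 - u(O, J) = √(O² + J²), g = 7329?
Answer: -21789888/19600189 + 2723736*√2522/19600189 ≈ 5.8670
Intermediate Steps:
u(O, J) = 8 - √(J² + O²) (u(O, J) = 8 - √(O² + J²) = 8 - √(J² + O²))
S = -2723736/19600189 (S = -2 + (1152/7329 + 13670/8023) = -2 + (1152*(1/7329) + 13670*(1/8023)) = -2 + (384/2443 + 13670/8023) = -2 + 36476642/19600189 = -2723736/19600189 ≈ -0.13896)
S*u((-5 + (-3 - 1*(-1)))², 11) = -2723736*(8 - √(11² + ((-5 + (-3 - 1*(-1)))²)²))/19600189 = -2723736*(8 - √(121 + ((-5 + (-3 + 1))²)²))/19600189 = -2723736*(8 - √(121 + ((-5 - 2)²)²))/19600189 = -2723736*(8 - √(121 + ((-7)²)²))/19600189 = -2723736*(8 - √(121 + 49²))/19600189 = -2723736*(8 - √(121 + 2401))/19600189 = -2723736*(8 - √2522)/19600189 = -21789888/19600189 + 2723736*√2522/19600189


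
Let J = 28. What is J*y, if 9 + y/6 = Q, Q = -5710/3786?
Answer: -1113952/631 ≈ -1765.4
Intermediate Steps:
Q = -2855/1893 (Q = -5710*1/3786 = -2855/1893 ≈ -1.5082)
y = -39784/631 (y = -54 + 6*(-2855/1893) = -54 - 5710/631 = -39784/631 ≈ -63.049)
J*y = 28*(-39784/631) = -1113952/631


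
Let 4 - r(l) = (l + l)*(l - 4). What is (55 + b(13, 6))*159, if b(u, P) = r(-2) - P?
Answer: 4611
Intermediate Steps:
r(l) = 4 - 2*l*(-4 + l) (r(l) = 4 - (l + l)*(l - 4) = 4 - 2*l*(-4 + l))
b(u, P) = -20 - P (b(u, P) = (4 - 2*(-2)**2 + 8*(-2)) - P = (4 - 2*4 - 16) - P = (4 - 8 - 16) - P = -20 - P)
(55 + b(13, 6))*159 = (55 + (-20 - 1*6))*159 = (55 + (-20 - 6))*159 = (55 - 26)*159 = 29*159 = 4611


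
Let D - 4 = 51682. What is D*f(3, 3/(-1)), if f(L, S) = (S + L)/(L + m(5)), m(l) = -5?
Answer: 0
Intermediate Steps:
f(L, S) = (L + S)/(-5 + L) (f(L, S) = (S + L)/(L - 5) = (L + S)/(-5 + L))
D = 51686 (D = 4 + 51682 = 51686)
D*f(3, 3/(-1)) = 51686*((3 + 3/(-1))/(-5 + 3)) = 51686*((3 + 3*(-1))/(-2)) = 51686*(-(3 - 3)/2) = 51686*(-½*0) = 51686*0 = 0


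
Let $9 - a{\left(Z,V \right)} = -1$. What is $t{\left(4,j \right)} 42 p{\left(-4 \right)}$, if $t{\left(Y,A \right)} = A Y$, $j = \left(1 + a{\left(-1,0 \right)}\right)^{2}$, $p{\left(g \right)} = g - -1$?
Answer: $-60984$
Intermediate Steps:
$a{\left(Z,V \right)} = 10$ ($a{\left(Z,V \right)} = 9 - -1 = 9 + 1 = 10$)
$p{\left(g \right)} = 1 + g$ ($p{\left(g \right)} = g + 1 = 1 + g$)
$j = 121$ ($j = \left(1 + 10\right)^{2} = 11^{2} = 121$)
$t{\left(4,j \right)} 42 p{\left(-4 \right)} = 121 \cdot 4 \cdot 42 \left(1 - 4\right) = 484 \cdot 42 \left(-3\right) = 20328 \left(-3\right) = -60984$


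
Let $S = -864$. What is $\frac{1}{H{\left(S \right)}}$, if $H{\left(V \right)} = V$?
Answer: $- \frac{1}{864} \approx -0.0011574$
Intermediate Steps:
$\frac{1}{H{\left(S \right)}} = \frac{1}{-864} = - \frac{1}{864}$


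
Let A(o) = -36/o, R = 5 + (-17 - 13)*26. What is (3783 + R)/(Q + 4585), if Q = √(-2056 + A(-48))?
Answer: 55166720/84097121 - 6016*I*√8221/84097121 ≈ 0.65599 - 0.0064862*I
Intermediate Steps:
R = -775 (R = 5 - 30*26 = 5 - 780 = -775)
Q = I*√8221/2 (Q = √(-2056 - 36/(-48)) = √(-2056 - 36*(-1/48)) = √(-2056 + ¾) = √(-8221/4) = I*√8221/2 ≈ 45.335*I)
(3783 + R)/(Q + 4585) = (3783 - 775)/(I*√8221/2 + 4585) = 3008/(4585 + I*√8221/2)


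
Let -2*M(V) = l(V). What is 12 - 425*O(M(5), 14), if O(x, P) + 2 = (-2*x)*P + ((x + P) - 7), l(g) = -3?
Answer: 30199/2 ≈ 15100.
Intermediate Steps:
M(V) = 3/2 (M(V) = -½*(-3) = 3/2)
O(x, P) = -9 + P + x - 2*P*x (O(x, P) = -2 + ((-2*x)*P + ((x + P) - 7)) = -2 + (-2*P*x + ((P + x) - 7)) = -2 + (-2*P*x + (-7 + P + x)) = -2 + (-7 + P + x - 2*P*x) = -9 + P + x - 2*P*x)
12 - 425*O(M(5), 14) = 12 - 425*(-9 + 14 + 3/2 - 2*14*3/2) = 12 - 425*(-9 + 14 + 3/2 - 42) = 12 - 425*(-71/2) = 12 + 30175/2 = 30199/2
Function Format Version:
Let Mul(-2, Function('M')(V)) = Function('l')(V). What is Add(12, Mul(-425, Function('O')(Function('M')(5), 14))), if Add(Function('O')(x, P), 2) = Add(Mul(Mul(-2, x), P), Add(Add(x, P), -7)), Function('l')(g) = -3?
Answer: Rational(30199, 2) ≈ 15100.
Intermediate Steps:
Function('M')(V) = Rational(3, 2) (Function('M')(V) = Mul(Rational(-1, 2), -3) = Rational(3, 2))
Function('O')(x, P) = Add(-9, P, x, Mul(-2, P, x)) (Function('O')(x, P) = Add(-2, Add(Mul(Mul(-2, x), P), Add(Add(x, P), -7))) = Add(-2, Add(Mul(-2, P, x), Add(Add(P, x), -7))) = Add(-2, Add(Mul(-2, P, x), Add(-7, P, x))) = Add(-2, Add(-7, P, x, Mul(-2, P, x))) = Add(-9, P, x, Mul(-2, P, x)))
Add(12, Mul(-425, Function('O')(Function('M')(5), 14))) = Add(12, Mul(-425, Add(-9, 14, Rational(3, 2), Mul(-2, 14, Rational(3, 2))))) = Add(12, Mul(-425, Add(-9, 14, Rational(3, 2), -42))) = Add(12, Mul(-425, Rational(-71, 2))) = Add(12, Rational(30175, 2)) = Rational(30199, 2)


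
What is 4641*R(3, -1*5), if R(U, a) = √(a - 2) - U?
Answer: -13923 + 4641*I*√7 ≈ -13923.0 + 12279.0*I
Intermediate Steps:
R(U, a) = √(-2 + a) - U
4641*R(3, -1*5) = 4641*(√(-2 - 1*5) - 1*3) = 4641*(√(-2 - 5) - 3) = 4641*(√(-7) - 3) = 4641*(I*√7 - 3) = 4641*(-3 + I*√7) = -13923 + 4641*I*√7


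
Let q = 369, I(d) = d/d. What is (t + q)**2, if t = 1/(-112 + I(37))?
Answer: 1677557764/12321 ≈ 1.3615e+5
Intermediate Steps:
I(d) = 1
t = -1/111 (t = 1/(-112 + 1) = 1/(-111) = -1/111 ≈ -0.0090090)
(t + q)**2 = (-1/111 + 369)**2 = (40958/111)**2 = 1677557764/12321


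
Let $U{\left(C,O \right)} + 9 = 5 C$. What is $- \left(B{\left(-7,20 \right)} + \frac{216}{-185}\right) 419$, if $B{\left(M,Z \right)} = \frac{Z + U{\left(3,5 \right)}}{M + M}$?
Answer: $\frac{1641223}{1295} \approx 1267.4$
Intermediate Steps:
$U{\left(C,O \right)} = -9 + 5 C$
$B{\left(M,Z \right)} = \frac{6 + Z}{2 M}$ ($B{\left(M,Z \right)} = \frac{Z + \left(-9 + 5 \cdot 3\right)}{M + M} = \frac{Z + \left(-9 + 15\right)}{2 M} = \left(Z + 6\right) \frac{1}{2 M} = \left(6 + Z\right) \frac{1}{2 M} = \frac{6 + Z}{2 M}$)
$- \left(B{\left(-7,20 \right)} + \frac{216}{-185}\right) 419 = - \left(\frac{6 + 20}{2 \left(-7\right)} + \frac{216}{-185}\right) 419 = - \left(\frac{1}{2} \left(- \frac{1}{7}\right) 26 + 216 \left(- \frac{1}{185}\right)\right) 419 = - \left(- \frac{13}{7} - \frac{216}{185}\right) 419 = - \frac{\left(-3917\right) 419}{1295} = \left(-1\right) \left(- \frac{1641223}{1295}\right) = \frac{1641223}{1295}$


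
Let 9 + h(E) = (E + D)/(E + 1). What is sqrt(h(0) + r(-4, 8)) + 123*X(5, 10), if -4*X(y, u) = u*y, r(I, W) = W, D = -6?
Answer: -3075/2 + I*sqrt(7) ≈ -1537.5 + 2.6458*I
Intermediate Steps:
X(y, u) = -u*y/4
h(E) = -9 + (-6 + E)/(1 + E) (h(E) = -9 + (E - 6)/(E + 1) = -9 + (-6 + E)/(1 + E))
sqrt(h(0) + r(-4, 8)) + 123*X(5, 10) = sqrt((-15 - 8*0)/(1 + 0) + 8) + 123*(-1/4*10*5) = sqrt((-15 + 0)/1 + 8) + 123*(-25/2) = sqrt(1*(-15) + 8) - 3075/2 = sqrt(-15 + 8) - 3075/2 = sqrt(-7) - 3075/2 = I*sqrt(7) - 3075/2 = -3075/2 + I*sqrt(7)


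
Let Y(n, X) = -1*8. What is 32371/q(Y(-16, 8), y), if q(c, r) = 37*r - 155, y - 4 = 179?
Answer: 32371/6616 ≈ 4.8928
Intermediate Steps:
y = 183 (y = 4 + 179 = 183)
Y(n, X) = -8
q(c, r) = -155 + 37*r
32371/q(Y(-16, 8), y) = 32371/(-155 + 37*183) = 32371/(-155 + 6771) = 32371/6616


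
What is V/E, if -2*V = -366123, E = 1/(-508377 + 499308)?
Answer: -3320369487/2 ≈ -1.6602e+9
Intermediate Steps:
E = -1/9069 (E = 1/(-9069) = -1/9069 ≈ -0.00011027)
V = 366123/2 (V = -½*(-366123) = 366123/2 ≈ 1.8306e+5)
V/E = 366123/(2*(-1/9069)) = (366123/2)*(-9069) = -3320369487/2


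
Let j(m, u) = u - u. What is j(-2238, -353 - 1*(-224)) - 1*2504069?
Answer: -2504069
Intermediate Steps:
j(m, u) = 0
j(-2238, -353 - 1*(-224)) - 1*2504069 = 0 - 1*2504069 = 0 - 2504069 = -2504069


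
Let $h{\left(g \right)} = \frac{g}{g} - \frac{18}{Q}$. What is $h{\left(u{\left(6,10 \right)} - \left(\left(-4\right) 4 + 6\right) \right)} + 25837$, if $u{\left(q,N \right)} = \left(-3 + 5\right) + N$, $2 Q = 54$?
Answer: $\frac{77512}{3} \approx 25837.0$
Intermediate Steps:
$Q = 27$ ($Q = \frac{1}{2} \cdot 54 = 27$)
$u{\left(q,N \right)} = 2 + N$
$h{\left(g \right)} = \frac{1}{3}$ ($h{\left(g \right)} = \frac{g}{g} - \frac{18}{27} = 1 - \frac{2}{3} = \frac{1}{3}$)
$h{\left(u{\left(6,10 \right)} - \left(\left(-4\right) 4 + 6\right) \right)} + 25837 = \frac{1}{3} + 25837 = \frac{77512}{3}$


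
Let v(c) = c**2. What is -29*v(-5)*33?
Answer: -23925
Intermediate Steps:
-29*v(-5)*33 = -29*(-5)**2*33 = -29*25*33 = -725*33 = -23925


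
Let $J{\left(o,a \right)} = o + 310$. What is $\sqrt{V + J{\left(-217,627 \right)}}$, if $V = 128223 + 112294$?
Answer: $\sqrt{240610} \approx 490.52$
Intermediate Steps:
$J{\left(o,a \right)} = 310 + o$
$V = 240517$
$\sqrt{V + J{\left(-217,627 \right)}} = \sqrt{240517 + \left(310 - 217\right)} = \sqrt{240517 + 93} = \sqrt{240610}$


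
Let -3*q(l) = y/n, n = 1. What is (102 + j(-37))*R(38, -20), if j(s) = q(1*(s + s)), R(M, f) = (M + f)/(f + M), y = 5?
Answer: 301/3 ≈ 100.33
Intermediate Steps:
R(M, f) = 1 (R(M, f) = (M + f)/(M + f) = 1)
q(l) = -5/3 (q(l) = -5/(3*1) = -5/3)
j(s) = -5/3
(102 + j(-37))*R(38, -20) = (102 - 5/3)*1 = (301/3)*1 = 301/3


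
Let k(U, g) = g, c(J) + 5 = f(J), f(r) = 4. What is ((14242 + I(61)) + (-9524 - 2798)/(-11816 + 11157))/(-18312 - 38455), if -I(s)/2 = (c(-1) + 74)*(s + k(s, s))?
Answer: 2340308/37409453 ≈ 0.062559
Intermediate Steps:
c(J) = -1 (c(J) = -5 + 4 = -1)
I(s) = -292*s (I(s) = -2*(-1 + 74)*(s + s) = -146*2*s = -292*s)
((14242 + I(61)) + (-9524 - 2798)/(-11816 + 11157))/(-18312 - 38455) = ((14242 - 292*61) + (-9524 - 2798)/(-11816 + 11157))/(-18312 - 38455) = ((14242 - 17812) - 12322/(-659))/(-56767) = (-3570 - 12322*(-1/659))*(-1/56767) = (-3570 + 12322/659)*(-1/56767) = -2340308/659*(-1/56767) = 2340308/37409453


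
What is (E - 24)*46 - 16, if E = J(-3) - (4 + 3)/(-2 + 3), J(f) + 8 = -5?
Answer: -2040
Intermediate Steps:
J(f) = -13 (J(f) = -8 - 5 = -13)
E = -20 (E = -13 - (4 + 3)/(-2 + 3) = -13 - 7/1 = -13 - 7 = -20)
(E - 24)*46 - 16 = (-20 - 24)*46 - 16 = -44*46 - 16 = -2024 - 16 = -2040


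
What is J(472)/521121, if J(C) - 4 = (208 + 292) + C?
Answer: 976/521121 ≈ 0.0018729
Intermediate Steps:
J(C) = 504 + C (J(C) = 4 + ((208 + 292) + C) = 4 + (500 + C) = 504 + C)
J(472)/521121 = (504 + 472)/521121 = 976*(1/521121) = 976/521121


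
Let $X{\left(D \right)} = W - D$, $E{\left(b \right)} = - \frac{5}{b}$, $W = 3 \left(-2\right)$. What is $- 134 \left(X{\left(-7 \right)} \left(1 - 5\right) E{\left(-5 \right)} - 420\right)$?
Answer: $56816$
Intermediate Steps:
$W = -6$
$X{\left(D \right)} = -6 - D$
$- 134 \left(X{\left(-7 \right)} \left(1 - 5\right) E{\left(-5 \right)} - 420\right) = - 134 \left(\left(-6 - -7\right) \left(1 - 5\right) \left(- \frac{5}{-5}\right) - 420\right) = - 134 \left(\left(-6 + 7\right) \left(- 4 \left(\left(-5\right) \left(- \frac{1}{5}\right)\right)\right) - 420\right) = - 134 \left(1 \left(\left(-4\right) 1\right) - 420\right) = - 134 \left(1 \left(-4\right) - 420\right) = - 134 \left(-4 - 420\right) = \left(-134\right) \left(-424\right) = 56816$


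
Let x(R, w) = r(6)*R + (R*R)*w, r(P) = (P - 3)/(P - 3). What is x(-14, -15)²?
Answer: 8726116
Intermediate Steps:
r(P) = 1 (r(P) = (-3 + P)/(-3 + P) = 1)
x(R, w) = R + w*R² (x(R, w) = 1*R + (R*R)*w = R + R²*w = R + w*R²)
x(-14, -15)² = (-14*(1 - 14*(-15)))² = (-14*(1 + 210))² = (-14*211)² = (-2954)² = 8726116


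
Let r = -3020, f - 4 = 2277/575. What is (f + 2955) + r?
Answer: -1426/25 ≈ -57.040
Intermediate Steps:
f = 199/25 (f = 4 + 2277/575 = 4 + 2277*(1/575) = 4 + 99/25 = 199/25 ≈ 7.9600)
(f + 2955) + r = (199/25 + 2955) - 3020 = 74074/25 - 3020 = -1426/25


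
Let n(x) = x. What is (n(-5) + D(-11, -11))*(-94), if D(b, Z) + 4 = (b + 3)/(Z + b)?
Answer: 8930/11 ≈ 811.82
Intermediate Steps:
D(b, Z) = -4 + (3 + b)/(Z + b) (D(b, Z) = -4 + (b + 3)/(Z + b) = -4 + (3 + b)/(Z + b))
(n(-5) + D(-11, -11))*(-94) = (-5 + (3 - 4*(-11) - 3*(-11))/(-11 - 11))*(-94) = (-5 + (3 + 44 + 33)/(-22))*(-94) = (-5 - 1/22*80)*(-94) = (-5 - 40/11)*(-94) = -95/11*(-94) = 8930/11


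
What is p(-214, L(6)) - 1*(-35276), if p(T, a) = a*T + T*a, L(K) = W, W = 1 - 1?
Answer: 35276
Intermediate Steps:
W = 0
L(K) = 0
p(T, a) = 2*T*a (p(T, a) = T*a + T*a = 2*T*a)
p(-214, L(6)) - 1*(-35276) = 2*(-214)*0 - 1*(-35276) = 0 + 35276 = 35276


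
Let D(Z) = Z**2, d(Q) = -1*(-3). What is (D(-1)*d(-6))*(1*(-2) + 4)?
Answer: 6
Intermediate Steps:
d(Q) = 3
(D(-1)*d(-6))*(1*(-2) + 4) = ((-1)**2*3)*(1*(-2) + 4) = (1*3)*(-2 + 4) = 3*2 = 6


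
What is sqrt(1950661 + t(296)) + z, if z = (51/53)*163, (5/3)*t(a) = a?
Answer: 8313/53 + sqrt(48770965)/5 ≈ 1553.6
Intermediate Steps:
t(a) = 3*a/5
z = 8313/53 (z = (51*(1/53))*163 = (51/53)*163 = 8313/53 ≈ 156.85)
sqrt(1950661 + t(296)) + z = sqrt(1950661 + (3/5)*296) + 8313/53 = sqrt(1950661 + 888/5) + 8313/53 = sqrt(9754193/5) + 8313/53 = sqrt(48770965)/5 + 8313/53 = 8313/53 + sqrt(48770965)/5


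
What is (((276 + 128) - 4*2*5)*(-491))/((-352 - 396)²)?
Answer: -44681/139876 ≈ -0.31943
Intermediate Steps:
(((276 + 128) - 4*2*5)*(-491))/((-352 - 396)²) = ((404 - 8*5)*(-491))/((-748)²) = ((404 - 40)*(-491))/559504 = (364*(-491))*(1/559504) = -178724*1/559504 = -44681/139876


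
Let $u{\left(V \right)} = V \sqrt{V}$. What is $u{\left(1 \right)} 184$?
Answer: $184$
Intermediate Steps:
$u{\left(V \right)} = V^{\frac{3}{2}}$
$u{\left(1 \right)} 184 = 1^{\frac{3}{2}} \cdot 184 = 1 \cdot 184 = 184$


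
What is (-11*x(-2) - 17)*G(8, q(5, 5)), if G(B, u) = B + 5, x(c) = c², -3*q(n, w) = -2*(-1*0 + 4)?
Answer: -793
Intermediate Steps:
q(n, w) = 8/3 (q(n, w) = -(-2)*(-1*0 + 4)/3 = -(-2)*(0 + 4)/3 = -(-2)*4/3 = -⅓*(-8) = 8/3)
G(B, u) = 5 + B
(-11*x(-2) - 17)*G(8, q(5, 5)) = (-11*(-2)² - 17)*(5 + 8) = (-11*4 - 17)*13 = (-44 - 17)*13 = -61*13 = -793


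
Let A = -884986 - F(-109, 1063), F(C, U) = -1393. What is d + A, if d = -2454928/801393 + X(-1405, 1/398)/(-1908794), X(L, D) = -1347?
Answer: -1351631727990421367/1529694150042 ≈ -8.8360e+5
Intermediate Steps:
A = -883593 (A = -884986 - 1*(-1393) = -884986 + 1393 = -883593)
d = -4684872360461/1529694150042 (d = -2454928/801393 - 1347/(-1908794) = -2454928*1/801393 - 1347*(-1/1908794) = -2454928/801393 + 1347/1908794 = -4684872360461/1529694150042 ≈ -3.0626)
d + A = -4684872360461/1529694150042 - 883593 = -1351631727990421367/1529694150042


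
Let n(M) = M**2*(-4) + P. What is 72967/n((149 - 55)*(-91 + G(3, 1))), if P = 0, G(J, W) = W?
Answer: -72967/286286400 ≈ -0.00025487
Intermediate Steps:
n(M) = -4*M**2 (n(M) = M**2*(-4) + 0 = -4*M**2 + 0 = -4*M**2)
72967/n((149 - 55)*(-91 + G(3, 1))) = 72967/((-4*(-91 + 1)**2*(149 - 55)**2)) = 72967/((-4*(94*(-90))**2)) = 72967/((-4*(-8460)**2)) = 72967/((-4*71571600)) = 72967/(-286286400) = 72967*(-1/286286400) = -72967/286286400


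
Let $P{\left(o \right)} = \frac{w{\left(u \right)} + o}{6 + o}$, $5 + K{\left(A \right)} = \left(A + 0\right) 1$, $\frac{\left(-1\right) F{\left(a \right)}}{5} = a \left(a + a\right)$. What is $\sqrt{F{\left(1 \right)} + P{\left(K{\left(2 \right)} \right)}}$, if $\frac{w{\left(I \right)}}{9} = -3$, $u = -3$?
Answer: $2 i \sqrt{5} \approx 4.4721 i$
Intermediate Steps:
$F{\left(a \right)} = - 10 a^{2}$ ($F{\left(a \right)} = - 5 a \left(a + a\right) = - 5 a 2 a = - 5 \cdot 2 a^{2} = - 10 a^{2}$)
$w{\left(I \right)} = -27$ ($w{\left(I \right)} = 9 \left(-3\right) = -27$)
$K{\left(A \right)} = -5 + A$ ($K{\left(A \right)} = -5 + \left(A + 0\right) 1 = -5 + A 1 = -5 + A$)
$P{\left(o \right)} = \frac{-27 + o}{6 + o}$
$\sqrt{F{\left(1 \right)} + P{\left(K{\left(2 \right)} \right)}} = \sqrt{- 10 \cdot 1^{2} + \frac{-27 + \left(-5 + 2\right)}{6 + \left(-5 + 2\right)}} = \sqrt{\left(-10\right) 1 + \frac{-27 - 3}{6 - 3}} = \sqrt{-10 + \frac{1}{3} \left(-30\right)} = \sqrt{-10 - 10} = \sqrt{-20} = 2 i \sqrt{5}$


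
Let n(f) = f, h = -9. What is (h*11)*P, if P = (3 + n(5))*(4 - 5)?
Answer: 792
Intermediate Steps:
P = -8 (P = (3 + 5)*(4 - 5) = 8*(-1) = -8)
(h*11)*P = -9*11*(-8) = -99*(-8) = 792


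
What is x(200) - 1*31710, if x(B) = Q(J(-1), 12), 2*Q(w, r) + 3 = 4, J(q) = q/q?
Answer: -63419/2 ≈ -31710.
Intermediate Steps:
J(q) = 1
Q(w, r) = ½ (Q(w, r) = -3/2 + (½)*4 = -3/2 + 2 = ½)
x(B) = ½
x(200) - 1*31710 = ½ - 1*31710 = ½ - 31710 = -63419/2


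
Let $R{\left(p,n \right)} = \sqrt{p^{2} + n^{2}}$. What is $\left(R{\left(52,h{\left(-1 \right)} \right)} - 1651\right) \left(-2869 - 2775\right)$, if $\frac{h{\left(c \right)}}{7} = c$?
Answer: $9318244 - 5644 \sqrt{2753} \approx 9.0221 \cdot 10^{6}$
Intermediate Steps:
$h{\left(c \right)} = 7 c$
$R{\left(p,n \right)} = \sqrt{n^{2} + p^{2}}$
$\left(R{\left(52,h{\left(-1 \right)} \right)} - 1651\right) \left(-2869 - 2775\right) = \left(\sqrt{\left(7 \left(-1\right)\right)^{2} + 52^{2}} - 1651\right) \left(-2869 - 2775\right) = \left(\sqrt{\left(-7\right)^{2} + 2704} - 1651\right) \left(-5644\right) = \left(\sqrt{49 + 2704} - 1651\right) \left(-5644\right) = \left(\sqrt{2753} - 1651\right) \left(-5644\right) = \left(-1651 + \sqrt{2753}\right) \left(-5644\right) = 9318244 - 5644 \sqrt{2753}$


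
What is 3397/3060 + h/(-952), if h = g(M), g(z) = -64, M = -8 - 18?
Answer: 25219/21420 ≈ 1.1774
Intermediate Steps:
M = -26
h = -64
3397/3060 + h/(-952) = 3397/3060 - 64/(-952) = 3397*(1/3060) - 64*(-1/952) = 3397/3060 + 8/119 = 25219/21420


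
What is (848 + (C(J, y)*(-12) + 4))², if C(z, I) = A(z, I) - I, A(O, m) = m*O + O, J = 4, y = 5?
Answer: 389376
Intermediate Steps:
A(O, m) = O + O*m (A(O, m) = O*m + O = O + O*m)
C(z, I) = -I + z*(1 + I) (C(z, I) = z*(1 + I) - I = -I + z*(1 + I))
(848 + (C(J, y)*(-12) + 4))² = (848 + ((-1*5 + 4*(1 + 5))*(-12) + 4))² = (848 + ((-5 + 4*6)*(-12) + 4))² = (848 + ((-5 + 24)*(-12) + 4))² = (848 + (19*(-12) + 4))² = (848 + (-228 + 4))² = (848 - 224)² = 624² = 389376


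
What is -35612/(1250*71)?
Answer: -17806/44375 ≈ -0.40126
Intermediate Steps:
-35612/(1250*71) = -35612/88750 = -35612*1/88750 = -17806/44375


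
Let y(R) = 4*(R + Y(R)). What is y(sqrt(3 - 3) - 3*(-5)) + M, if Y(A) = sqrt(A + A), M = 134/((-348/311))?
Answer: -10397/174 + 4*sqrt(30) ≈ -37.844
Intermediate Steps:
M = -20837/174 (M = 134/((-348*1/311)) = 134/(-348/311) = 134*(-311/348) = -20837/174 ≈ -119.75)
Y(A) = sqrt(2)*sqrt(A) (Y(A) = sqrt(2*A) = sqrt(2)*sqrt(A))
y(R) = 4*R + 4*sqrt(2)*sqrt(R) (y(R) = 4*(R + sqrt(2)*sqrt(R)) = 4*R + 4*sqrt(2)*sqrt(R))
y(sqrt(3 - 3) - 3*(-5)) + M = (4*(sqrt(3 - 3) - 3*(-5)) + 4*sqrt(2)*sqrt(sqrt(3 - 3) - 3*(-5))) - 20837/174 = (4*(sqrt(0) - 1*(-15)) + 4*sqrt(2)*sqrt(sqrt(0) - 1*(-15))) - 20837/174 = (4*(0 + 15) + 4*sqrt(2)*sqrt(0 + 15)) - 20837/174 = (4*15 + 4*sqrt(2)*sqrt(15)) - 20837/174 = (60 + 4*sqrt(30)) - 20837/174 = -10397/174 + 4*sqrt(30)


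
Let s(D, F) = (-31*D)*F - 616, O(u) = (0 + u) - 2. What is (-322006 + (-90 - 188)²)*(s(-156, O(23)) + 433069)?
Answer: -130683750498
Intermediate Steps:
O(u) = -2 + u (O(u) = u - 2 = -2 + u)
s(D, F) = -616 - 31*D*F (s(D, F) = -31*D*F - 616 = -616 - 31*D*F)
(-322006 + (-90 - 188)²)*(s(-156, O(23)) + 433069) = (-322006 + (-90 - 188)²)*((-616 - 31*(-156)*(-2 + 23)) + 433069) = (-322006 + (-278)²)*((-616 - 31*(-156)*21) + 433069) = (-322006 + 77284)*((-616 + 101556) + 433069) = -244722*(100940 + 433069) = -244722*534009 = -130683750498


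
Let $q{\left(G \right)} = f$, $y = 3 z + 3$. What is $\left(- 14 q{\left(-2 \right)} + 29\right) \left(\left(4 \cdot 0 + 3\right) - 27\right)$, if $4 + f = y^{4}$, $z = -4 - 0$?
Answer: $2202456$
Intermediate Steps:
$z = -4$ ($z = -4 + 0 = -4$)
$y = -9$ ($y = 3 \left(-4\right) + 3 = -12 + 3 = -9$)
$f = 6557$ ($f = -4 + \left(-9\right)^{4} = -4 + 6561 = 6557$)
$q{\left(G \right)} = 6557$
$\left(- 14 q{\left(-2 \right)} + 29\right) \left(\left(4 \cdot 0 + 3\right) - 27\right) = \left(\left(-14\right) 6557 + 29\right) \left(\left(4 \cdot 0 + 3\right) - 27\right) = \left(-91798 + 29\right) \left(\left(0 + 3\right) - 27\right) = - 91769 \left(3 - 27\right) = \left(-91769\right) \left(-24\right) = 2202456$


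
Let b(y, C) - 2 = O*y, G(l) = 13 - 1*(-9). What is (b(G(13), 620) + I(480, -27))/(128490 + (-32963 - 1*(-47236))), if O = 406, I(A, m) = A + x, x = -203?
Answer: 9211/142763 ≈ 0.064520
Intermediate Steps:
G(l) = 22 (G(l) = 13 + 9 = 22)
I(A, m) = -203 + A (I(A, m) = A - 203 = -203 + A)
b(y, C) = 2 + 406*y
(b(G(13), 620) + I(480, -27))/(128490 + (-32963 - 1*(-47236))) = ((2 + 406*22) + (-203 + 480))/(128490 + (-32963 - 1*(-47236))) = ((2 + 8932) + 277)/(128490 + (-32963 + 47236)) = (8934 + 277)/(128490 + 14273) = 9211/142763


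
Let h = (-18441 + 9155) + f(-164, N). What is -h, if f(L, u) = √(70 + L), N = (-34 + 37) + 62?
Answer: 9286 - I*√94 ≈ 9286.0 - 9.6954*I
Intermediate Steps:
N = 65 (N = 3 + 62 = 65)
h = -9286 + I*√94 (h = (-18441 + 9155) + √(70 - 164) = -9286 + √(-94) = -9286 + I*√94 ≈ -9286.0 + 9.6954*I)
-h = -(-9286 + I*√94) = 9286 - I*√94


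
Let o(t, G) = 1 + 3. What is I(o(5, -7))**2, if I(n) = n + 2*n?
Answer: 144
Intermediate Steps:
o(t, G) = 4
I(n) = 3*n
I(o(5, -7))**2 = (3*4)**2 = 12**2 = 144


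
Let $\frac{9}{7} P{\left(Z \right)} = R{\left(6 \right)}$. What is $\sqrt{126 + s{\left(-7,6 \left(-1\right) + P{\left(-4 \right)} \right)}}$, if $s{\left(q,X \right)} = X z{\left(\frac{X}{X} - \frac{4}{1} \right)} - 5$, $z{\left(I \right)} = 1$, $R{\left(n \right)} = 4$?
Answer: $\frac{\sqrt{1063}}{3} \approx 10.868$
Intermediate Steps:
$P{\left(Z \right)} = \frac{28}{9}$ ($P{\left(Z \right)} = \frac{7}{9} \cdot 4 = \frac{28}{9}$)
$s{\left(q,X \right)} = -5 + X$ ($s{\left(q,X \right)} = X 1 - 5 = X - 5 = -5 + X$)
$\sqrt{126 + s{\left(-7,6 \left(-1\right) + P{\left(-4 \right)} \right)}} = \sqrt{126 + \left(-5 + \left(6 \left(-1\right) + \frac{28}{9}\right)\right)} = \sqrt{126 + \left(-5 + \left(-6 + \frac{28}{9}\right)\right)} = \sqrt{126 - \frac{71}{9}} = \sqrt{\frac{1063}{9}} = \frac{\sqrt{1063}}{3}$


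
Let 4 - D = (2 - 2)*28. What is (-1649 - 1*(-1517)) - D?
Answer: -136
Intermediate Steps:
D = 4 (D = 4 - (2 - 2)*28 = 4 - 0*28 = 4 - 1*0 = 4 + 0 = 4)
(-1649 - 1*(-1517)) - D = (-1649 - 1*(-1517)) - 1*4 = (-1649 + 1517) - 4 = -132 - 4 = -136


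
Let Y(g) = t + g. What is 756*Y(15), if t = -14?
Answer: 756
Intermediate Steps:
Y(g) = -14 + g
756*Y(15) = 756*(-14 + 15) = 756*1 = 756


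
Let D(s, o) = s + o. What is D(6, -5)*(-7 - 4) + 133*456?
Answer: 60637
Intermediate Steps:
D(s, o) = o + s
D(6, -5)*(-7 - 4) + 133*456 = (-5 + 6)*(-7 - 4) + 133*456 = 1*(-11) + 60648 = -11 + 60648 = 60637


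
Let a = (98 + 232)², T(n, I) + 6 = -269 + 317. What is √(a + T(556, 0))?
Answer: √108942 ≈ 330.06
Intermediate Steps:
T(n, I) = 42 (T(n, I) = -6 + (-269 + 317) = -6 + 48 = 42)
a = 108900 (a = 330² = 108900)
√(a + T(556, 0)) = √(108900 + 42) = √108942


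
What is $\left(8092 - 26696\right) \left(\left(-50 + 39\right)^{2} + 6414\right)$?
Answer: $-121577140$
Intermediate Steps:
$\left(8092 - 26696\right) \left(\left(-50 + 39\right)^{2} + 6414\right) = - 18604 \left(\left(-11\right)^{2} + 6414\right) = - 18604 \left(121 + 6414\right) = \left(-18604\right) 6535 = -121577140$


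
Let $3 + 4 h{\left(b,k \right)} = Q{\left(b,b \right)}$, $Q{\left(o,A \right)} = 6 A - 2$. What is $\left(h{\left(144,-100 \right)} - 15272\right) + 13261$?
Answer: $- \frac{7185}{4} \approx -1796.3$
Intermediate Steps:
$Q{\left(o,A \right)} = -2 + 6 A$
$h{\left(b,k \right)} = - \frac{5}{4} + \frac{3 b}{2}$ ($h{\left(b,k \right)} = - \frac{3}{4} + \frac{-2 + 6 b}{4} = - \frac{3}{4} + \left(- \frac{1}{2} + \frac{3 b}{2}\right) = - \frac{5}{4} + \frac{3 b}{2}$)
$\left(h{\left(144,-100 \right)} - 15272\right) + 13261 = \left(\left(- \frac{5}{4} + \frac{3}{2} \cdot 144\right) - 15272\right) + 13261 = \left(\left(- \frac{5}{4} + 216\right) - 15272\right) + 13261 = \left(\frac{859}{4} - 15272\right) + 13261 = - \frac{60229}{4} + 13261 = - \frac{7185}{4}$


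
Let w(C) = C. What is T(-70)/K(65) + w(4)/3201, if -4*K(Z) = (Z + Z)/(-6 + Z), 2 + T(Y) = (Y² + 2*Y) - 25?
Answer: -1787739034/208065 ≈ -8592.2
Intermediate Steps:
T(Y) = -27 + Y² + 2*Y (T(Y) = -2 + ((Y² + 2*Y) - 25) = -2 + (-25 + Y² + 2*Y) = -27 + Y² + 2*Y)
K(Z) = -Z/(2*(-6 + Z)) (K(Z) = -(Z + Z)/(4*(-6 + Z)) = -2*Z/(4*(-6 + Z)) = -Z/(2*(-6 + Z)))
T(-70)/K(65) + w(4)/3201 = (-27 + (-70)² + 2*(-70))/((-1*65/(-12 + 2*65))) + 4/3201 = (-27 + 4900 - 140)/((-1*65/(-12 + 130))) + 4*(1/3201) = 4733/((-1*65/118)) + 4/3201 = 4733/((-1*65*1/118)) + 4/3201 = 4733/(-65/118) + 4/3201 = 4733*(-118/65) + 4/3201 = -558494/65 + 4/3201 = -1787739034/208065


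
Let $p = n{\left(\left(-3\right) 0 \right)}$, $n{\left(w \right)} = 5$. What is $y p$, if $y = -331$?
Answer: $-1655$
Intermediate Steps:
$p = 5$
$y p = \left(-331\right) 5 = -1655$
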